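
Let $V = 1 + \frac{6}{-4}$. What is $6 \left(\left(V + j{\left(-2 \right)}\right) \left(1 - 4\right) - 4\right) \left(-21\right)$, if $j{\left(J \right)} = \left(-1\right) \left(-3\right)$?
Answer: $1449$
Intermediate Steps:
$V = - \frac{1}{2}$ ($V = 1 + 6 \left(- \frac{1}{4}\right) = 1 - \frac{3}{2} = - \frac{1}{2} \approx -0.5$)
$j{\left(J \right)} = 3$
$6 \left(\left(V + j{\left(-2 \right)}\right) \left(1 - 4\right) - 4\right) \left(-21\right) = 6 \left(\left(- \frac{1}{2} + 3\right) \left(1 - 4\right) - 4\right) \left(-21\right) = 6 \left(\frac{5}{2} \left(-3\right) - 4\right) \left(-21\right) = 6 \left(- \frac{15}{2} - 4\right) \left(-21\right) = 6 \left(- \frac{23}{2}\right) \left(-21\right) = \left(-69\right) \left(-21\right) = 1449$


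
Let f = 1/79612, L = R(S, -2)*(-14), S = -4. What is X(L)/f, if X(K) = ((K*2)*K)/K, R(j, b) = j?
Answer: 8916544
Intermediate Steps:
L = 56 (L = -4*(-14) = 56)
f = 1/79612 ≈ 1.2561e-5
X(K) = 2*K (X(K) = ((2*K)*K)/K = (2*K²)/K = 2*K)
X(L)/f = (2*56)/(1/79612) = 112*79612 = 8916544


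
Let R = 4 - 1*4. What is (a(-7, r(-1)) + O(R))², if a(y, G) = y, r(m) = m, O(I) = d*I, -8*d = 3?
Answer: 49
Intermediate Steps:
d = -3/8 (d = -⅛*3 = -3/8 ≈ -0.37500)
R = 0 (R = 4 - 4 = 0)
O(I) = -3*I/8
(a(-7, r(-1)) + O(R))² = (-7 - 3/8*0)² = (-7 + 0)² = (-7)² = 49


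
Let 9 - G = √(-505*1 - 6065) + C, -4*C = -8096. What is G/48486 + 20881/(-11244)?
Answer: -57505157/30287588 - I*√730/16162 ≈ -1.8986 - 0.0016717*I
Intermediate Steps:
C = 2024 (C = -¼*(-8096) = 2024)
G = -2015 - 3*I*√730 (G = 9 - (√(-505*1 - 6065) + 2024) = 9 - (√(-505 - 6065) + 2024) = 9 - (√(-6570) + 2024) = 9 - (3*I*√730 + 2024) = 9 - (2024 + 3*I*√730) = 9 + (-2024 - 3*I*√730) = -2015 - 3*I*√730 ≈ -2015.0 - 81.056*I)
G/48486 + 20881/(-11244) = (-2015 - 3*I*√730)/48486 + 20881/(-11244) = (-2015 - 3*I*√730)*(1/48486) + 20881*(-1/11244) = (-2015/48486 - I*√730/16162) - 20881/11244 = -57505157/30287588 - I*√730/16162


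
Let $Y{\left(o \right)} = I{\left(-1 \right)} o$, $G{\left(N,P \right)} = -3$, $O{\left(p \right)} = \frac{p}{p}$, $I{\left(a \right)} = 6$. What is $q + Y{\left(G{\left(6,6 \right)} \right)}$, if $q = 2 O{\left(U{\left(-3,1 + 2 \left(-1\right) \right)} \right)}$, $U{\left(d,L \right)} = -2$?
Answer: $-16$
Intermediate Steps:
$O{\left(p \right)} = 1$
$Y{\left(o \right)} = 6 o$
$q = 2$ ($q = 2 \cdot 1 = 2$)
$q + Y{\left(G{\left(6,6 \right)} \right)} = 2 + 6 \left(-3\right) = 2 - 18 = -16$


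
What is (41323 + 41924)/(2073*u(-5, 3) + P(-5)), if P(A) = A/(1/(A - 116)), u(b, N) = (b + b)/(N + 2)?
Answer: -83247/3541 ≈ -23.509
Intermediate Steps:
u(b, N) = 2*b/(2 + N) (u(b, N) = (2*b)/(2 + N) = 2*b/(2 + N))
P(A) = A*(-116 + A) (P(A) = A/(1/(-116 + A)) = A*(-116 + A))
(41323 + 41924)/(2073*u(-5, 3) + P(-5)) = (41323 + 41924)/(2073*(2*(-5)/(2 + 3)) - 5*(-116 - 5)) = 83247/(2073*(2*(-5)/5) - 5*(-121)) = 83247/(2073*(2*(-5)*(⅕)) + 605) = 83247/(2073*(-2) + 605) = 83247/(-4146 + 605) = 83247/(-3541) = 83247*(-1/3541) = -83247/3541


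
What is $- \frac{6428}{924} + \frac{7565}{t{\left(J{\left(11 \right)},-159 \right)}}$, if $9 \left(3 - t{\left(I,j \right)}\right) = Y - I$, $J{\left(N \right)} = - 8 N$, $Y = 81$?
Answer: $- \frac{15955829}{32802} \approx -486.43$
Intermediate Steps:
$t{\left(I,j \right)} = -6 + \frac{I}{9}$ ($t{\left(I,j \right)} = 3 - \frac{81 - I}{9} = 3 + \left(-9 + \frac{I}{9}\right) = -6 + \frac{I}{9}$)
$- \frac{6428}{924} + \frac{7565}{t{\left(J{\left(11 \right)},-159 \right)}} = - \frac{6428}{924} + \frac{7565}{-6 + \frac{\left(-8\right) 11}{9}} = \left(-6428\right) \frac{1}{924} + \frac{7565}{-6 + \frac{1}{9} \left(-88\right)} = - \frac{1607}{231} + \frac{7565}{-6 - \frac{88}{9}} = - \frac{1607}{231} + \frac{7565}{- \frac{142}{9}} = - \frac{1607}{231} + 7565 \left(- \frac{9}{142}\right) = - \frac{1607}{231} - \frac{68085}{142} = - \frac{15955829}{32802}$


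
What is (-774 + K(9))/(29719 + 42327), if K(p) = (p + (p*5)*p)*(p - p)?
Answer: -387/36023 ≈ -0.010743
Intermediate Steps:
K(p) = 0 (K(p) = (p + (5*p)*p)*0 = (p + 5*p²)*0 = 0)
(-774 + K(9))/(29719 + 42327) = (-774 + 0)/(29719 + 42327) = -774/72046 = -774*1/72046 = -387/36023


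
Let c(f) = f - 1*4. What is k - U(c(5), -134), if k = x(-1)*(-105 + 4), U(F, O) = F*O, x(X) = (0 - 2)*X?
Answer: -68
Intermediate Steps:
c(f) = -4 + f (c(f) = f - 4 = -4 + f)
x(X) = -2*X
k = -202 (k = (-2*(-1))*(-105 + 4) = 2*(-101) = -202)
k - U(c(5), -134) = -202 - (-4 + 5)*(-134) = -202 - (-134) = -202 - 1*(-134) = -202 + 134 = -68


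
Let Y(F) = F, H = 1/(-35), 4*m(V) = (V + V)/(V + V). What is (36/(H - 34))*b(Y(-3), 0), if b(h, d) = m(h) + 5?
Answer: -2205/397 ≈ -5.5542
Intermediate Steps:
m(V) = 1/4 (m(V) = ((V + V)/(V + V))/4 = ((2*V)/((2*V)))/4 = ((2*V)*(1/(2*V)))/4 = (1/4)*1 = 1/4)
H = -1/35 ≈ -0.028571
b(h, d) = 21/4 (b(h, d) = 1/4 + 5 = 21/4)
(36/(H - 34))*b(Y(-3), 0) = (36/(-1/35 - 34))*(21/4) = (36/(-1191/35))*(21/4) = -35/1191*36*(21/4) = -420/397*21/4 = -2205/397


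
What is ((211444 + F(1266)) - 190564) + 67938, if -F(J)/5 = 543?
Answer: 86103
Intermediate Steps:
F(J) = -2715 (F(J) = -5*543 = -2715)
((211444 + F(1266)) - 190564) + 67938 = ((211444 - 2715) - 190564) + 67938 = (208729 - 190564) + 67938 = 18165 + 67938 = 86103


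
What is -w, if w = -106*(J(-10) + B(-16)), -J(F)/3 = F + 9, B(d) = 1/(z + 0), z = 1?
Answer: 424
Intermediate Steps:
B(d) = 1 (B(d) = 1/(1 + 0) = 1/1 = 1)
J(F) = -27 - 3*F (J(F) = -3*(F + 9) = -3*(9 + F) = -27 - 3*F)
w = -424 (w = -106*((-27 - 3*(-10)) + 1) = -106*((-27 + 30) + 1) = -106*(3 + 1) = -106*4 = -424)
-w = -1*(-424) = 424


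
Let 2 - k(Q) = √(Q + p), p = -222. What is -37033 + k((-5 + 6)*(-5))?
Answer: -37031 - I*√227 ≈ -37031.0 - 15.067*I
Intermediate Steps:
k(Q) = 2 - √(-222 + Q) (k(Q) = 2 - √(Q - 222) = 2 - √(-222 + Q))
-37033 + k((-5 + 6)*(-5)) = -37033 + (2 - √(-222 + (-5 + 6)*(-5))) = -37033 + (2 - √(-222 + 1*(-5))) = -37033 + (2 - √(-222 - 5)) = -37033 + (2 - √(-227)) = -37033 + (2 - I*√227) = -37031 - I*√227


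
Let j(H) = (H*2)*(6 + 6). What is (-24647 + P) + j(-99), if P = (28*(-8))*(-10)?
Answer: -24783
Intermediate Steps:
j(H) = 24*H (j(H) = (2*H)*12 = 24*H)
P = 2240 (P = -224*(-10) = 2240)
(-24647 + P) + j(-99) = (-24647 + 2240) + 24*(-99) = -22407 - 2376 = -24783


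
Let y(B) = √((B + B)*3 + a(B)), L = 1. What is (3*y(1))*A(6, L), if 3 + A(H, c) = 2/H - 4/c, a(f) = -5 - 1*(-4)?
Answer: -20*√5 ≈ -44.721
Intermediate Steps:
a(f) = -1 (a(f) = -5 + 4 = -1)
A(H, c) = -3 - 4/c + 2/H (A(H, c) = -3 + (2/H - 4/c) = -3 + (-4/c + 2/H) = -3 - 4/c + 2/H)
y(B) = √(-1 + 6*B) (y(B) = √((B + B)*3 - 1) = √((2*B)*3 - 1) = √(6*B - 1) = √(-1 + 6*B))
(3*y(1))*A(6, L) = (3*√(-1 + 6*1))*(-3 - 4/1 + 2/6) = (3*√(-1 + 6))*(-3 - 4*1 + 2*(⅙)) = (3*√5)*(-3 - 4 + ⅓) = (3*√5)*(-20/3) = -20*√5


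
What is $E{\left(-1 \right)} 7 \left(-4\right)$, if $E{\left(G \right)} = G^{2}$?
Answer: $-28$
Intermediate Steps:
$E{\left(-1 \right)} 7 \left(-4\right) = \left(-1\right)^{2} \cdot 7 \left(-4\right) = 1 \cdot 7 \left(-4\right) = 7 \left(-4\right) = -28$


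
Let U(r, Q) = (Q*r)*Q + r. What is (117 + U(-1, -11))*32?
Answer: -160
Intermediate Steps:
U(r, Q) = r + r*Q**2 (U(r, Q) = r*Q**2 + r = r + r*Q**2)
(117 + U(-1, -11))*32 = (117 - (1 + (-11)**2))*32 = (117 - (1 + 121))*32 = (117 - 1*122)*32 = (117 - 122)*32 = -5*32 = -160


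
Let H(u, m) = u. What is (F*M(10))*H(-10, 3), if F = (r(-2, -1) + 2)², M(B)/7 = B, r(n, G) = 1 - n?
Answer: -17500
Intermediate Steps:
M(B) = 7*B
F = 25 (F = ((1 - 1*(-2)) + 2)² = ((1 + 2) + 2)² = (3 + 2)² = 5² = 25)
(F*M(10))*H(-10, 3) = (25*(7*10))*(-10) = (25*70)*(-10) = 1750*(-10) = -17500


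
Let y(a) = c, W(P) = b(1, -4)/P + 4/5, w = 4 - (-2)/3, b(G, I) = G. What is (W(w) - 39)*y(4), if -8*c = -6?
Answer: -7977/280 ≈ -28.489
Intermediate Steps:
c = 3/4 (c = -1/8*(-6) = 3/4 ≈ 0.75000)
w = 14/3 (w = 4 - (-2)/3 = 4 - 1*(-2/3) = 4 + 2/3 = 14/3 ≈ 4.6667)
W(P) = 4/5 + 1/P (W(P) = 1/P + 4/5 = 4/5 + 1/P)
y(a) = 3/4
(W(w) - 39)*y(4) = ((4/5 + 1/(14/3)) - 39)*(3/4) = ((4/5 + 3/14) - 39)*(3/4) = (71/70 - 39)*(3/4) = -2659/70*3/4 = -7977/280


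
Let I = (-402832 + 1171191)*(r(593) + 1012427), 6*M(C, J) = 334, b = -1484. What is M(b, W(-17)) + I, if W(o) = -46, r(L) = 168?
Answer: 2334109444982/3 ≈ 7.7804e+11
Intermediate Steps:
M(C, J) = 167/3 (M(C, J) = (⅙)*334 = 167/3)
I = 778036481605 (I = (-402832 + 1171191)*(168 + 1012427) = 768359*1012595 = 778036481605)
M(b, W(-17)) + I = 167/3 + 778036481605 = 2334109444982/3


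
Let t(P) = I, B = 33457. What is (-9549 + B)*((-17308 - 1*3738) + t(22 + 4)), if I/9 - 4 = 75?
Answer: -486169180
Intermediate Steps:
I = 711 (I = 36 + 9*75 = 36 + 675 = 711)
t(P) = 711
(-9549 + B)*((-17308 - 1*3738) + t(22 + 4)) = (-9549 + 33457)*((-17308 - 1*3738) + 711) = 23908*((-17308 - 3738) + 711) = 23908*(-21046 + 711) = 23908*(-20335) = -486169180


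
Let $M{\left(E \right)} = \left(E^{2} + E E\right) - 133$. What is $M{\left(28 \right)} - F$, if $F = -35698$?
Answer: $37133$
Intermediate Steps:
$M{\left(E \right)} = -133 + 2 E^{2}$ ($M{\left(E \right)} = \left(E^{2} + E^{2}\right) - 133 = 2 E^{2} - 133 = -133 + 2 E^{2}$)
$M{\left(28 \right)} - F = \left(-133 + 2 \cdot 28^{2}\right) - -35698 = \left(-133 + 2 \cdot 784\right) + 35698 = \left(-133 + 1568\right) + 35698 = 1435 + 35698 = 37133$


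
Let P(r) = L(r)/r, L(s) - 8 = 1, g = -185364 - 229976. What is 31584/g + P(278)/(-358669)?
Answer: -787310952387/10353385980970 ≈ -0.076044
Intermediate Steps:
g = -415340
L(s) = 9 (L(s) = 8 + 1 = 9)
P(r) = 9/r
31584/g + P(278)/(-358669) = 31584/(-415340) + (9/278)/(-358669) = 31584*(-1/415340) + (9*(1/278))*(-1/358669) = -7896/103835 + (9/278)*(-1/358669) = -7896/103835 - 9/99709982 = -787310952387/10353385980970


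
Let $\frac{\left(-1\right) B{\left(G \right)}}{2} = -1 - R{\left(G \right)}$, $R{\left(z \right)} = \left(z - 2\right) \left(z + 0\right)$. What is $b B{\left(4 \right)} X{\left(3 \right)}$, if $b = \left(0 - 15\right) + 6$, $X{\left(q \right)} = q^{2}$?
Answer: $-1458$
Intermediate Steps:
$R{\left(z \right)} = z \left(-2 + z\right)$ ($R{\left(z \right)} = \left(-2 + z\right) z = z \left(-2 + z\right)$)
$b = -9$ ($b = -15 + 6 = -9$)
$B{\left(G \right)} = 2 + 2 G \left(-2 + G\right)$ ($B{\left(G \right)} = - 2 \left(-1 - G \left(-2 + G\right)\right) = 2 + 2 G \left(-2 + G\right)$)
$b B{\left(4 \right)} X{\left(3 \right)} = - 9 \left(2 + 2 \cdot 4 \left(-2 + 4\right)\right) 3^{2} = - 9 \left(2 + 2 \cdot 4 \cdot 2\right) 9 = - 9 \left(2 + 16\right) 9 = \left(-9\right) 18 \cdot 9 = \left(-162\right) 9 = -1458$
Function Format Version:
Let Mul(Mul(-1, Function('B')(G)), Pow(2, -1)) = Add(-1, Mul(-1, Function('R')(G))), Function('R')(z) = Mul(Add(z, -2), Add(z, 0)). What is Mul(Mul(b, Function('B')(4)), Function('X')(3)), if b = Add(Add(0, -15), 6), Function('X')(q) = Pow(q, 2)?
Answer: -1458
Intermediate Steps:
Function('R')(z) = Mul(z, Add(-2, z)) (Function('R')(z) = Mul(Add(-2, z), z) = Mul(z, Add(-2, z)))
b = -9 (b = Add(-15, 6) = -9)
Function('B')(G) = Add(2, Mul(2, G, Add(-2, G))) (Function('B')(G) = Mul(-2, Add(-1, Mul(-1, Mul(G, Add(-2, G))))) = Mul(-2, Add(-1, Mul(-1, G, Add(-2, G)))) = Add(2, Mul(2, G, Add(-2, G))))
Mul(Mul(b, Function('B')(4)), Function('X')(3)) = Mul(Mul(-9, Add(2, Mul(2, 4, Add(-2, 4)))), Pow(3, 2)) = Mul(Mul(-9, Add(2, Mul(2, 4, 2))), 9) = Mul(Mul(-9, Add(2, 16)), 9) = Mul(Mul(-9, 18), 9) = Mul(-162, 9) = -1458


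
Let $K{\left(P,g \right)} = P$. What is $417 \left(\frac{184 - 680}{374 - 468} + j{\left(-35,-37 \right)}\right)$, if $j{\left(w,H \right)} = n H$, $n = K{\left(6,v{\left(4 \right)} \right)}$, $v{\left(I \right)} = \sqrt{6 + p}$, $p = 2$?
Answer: $- \frac{4247562}{47} \approx -90374.0$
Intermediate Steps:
$v{\left(I \right)} = 2 \sqrt{2}$ ($v{\left(I \right)} = \sqrt{6 + 2} = \sqrt{8} = 2 \sqrt{2}$)
$n = 6$
$j{\left(w,H \right)} = 6 H$
$417 \left(\frac{184 - 680}{374 - 468} + j{\left(-35,-37 \right)}\right) = 417 \left(\frac{184 - 680}{374 - 468} + 6 \left(-37\right)\right) = 417 \left(- \frac{496}{-94} - 222\right) = 417 \left(\left(-496\right) \left(- \frac{1}{94}\right) - 222\right) = 417 \left(\frac{248}{47} - 222\right) = 417 \left(- \frac{10186}{47}\right) = - \frac{4247562}{47}$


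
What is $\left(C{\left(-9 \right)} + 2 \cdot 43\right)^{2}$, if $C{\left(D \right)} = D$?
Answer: $5929$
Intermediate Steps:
$\left(C{\left(-9 \right)} + 2 \cdot 43\right)^{2} = \left(-9 + 2 \cdot 43\right)^{2} = \left(-9 + 86\right)^{2} = 77^{2} = 5929$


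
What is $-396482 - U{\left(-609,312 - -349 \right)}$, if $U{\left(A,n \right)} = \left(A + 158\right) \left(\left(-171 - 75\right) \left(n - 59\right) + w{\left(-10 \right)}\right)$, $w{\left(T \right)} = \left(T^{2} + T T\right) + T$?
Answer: $-67100284$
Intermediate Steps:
$w{\left(T \right)} = T + 2 T^{2}$ ($w{\left(T \right)} = \left(T^{2} + T^{2}\right) + T = 2 T^{2} + T = T + 2 T^{2}$)
$U{\left(A,n \right)} = \left(158 + A\right) \left(14704 - 246 n\right)$ ($U{\left(A,n \right)} = \left(A + 158\right) \left(\left(-171 - 75\right) \left(n - 59\right) - 10 \left(1 + 2 \left(-10\right)\right)\right) = \left(158 + A\right) \left(- 246 \left(-59 + n\right) - 10 \left(1 - 20\right)\right) = \left(158 + A\right) \left(\left(14514 - 246 n\right) - -190\right) = \left(158 + A\right) \left(\left(14514 - 246 n\right) + 190\right) = \left(158 + A\right) \left(14704 - 246 n\right)$)
$-396482 - U{\left(-609,312 - -349 \right)} = -396482 - \left(2323232 - 38868 \left(312 - -349\right) + 14704 \left(-609\right) - - 149814 \left(312 - -349\right)\right) = -396482 - \left(2323232 - 38868 \left(312 + 349\right) - 8954736 - - 149814 \left(312 + 349\right)\right) = -396482 - \left(2323232 - 25691748 - 8954736 - \left(-149814\right) 661\right) = -396482 - \left(2323232 - 25691748 - 8954736 + 99027054\right) = -396482 - 66703802 = -67100284$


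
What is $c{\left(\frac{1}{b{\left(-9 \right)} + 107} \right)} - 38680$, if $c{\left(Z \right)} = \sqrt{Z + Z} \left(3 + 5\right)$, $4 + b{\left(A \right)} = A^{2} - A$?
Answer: $-38680 + \frac{8 \sqrt{386}}{193} \approx -38679.0$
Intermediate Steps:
$b{\left(A \right)} = -4 + A^{2} - A$ ($b{\left(A \right)} = -4 + \left(A^{2} - A\right) = -4 + A^{2} - A$)
$c{\left(Z \right)} = 8 \sqrt{2} \sqrt{Z}$ ($c{\left(Z \right)} = \sqrt{2 Z} 8 = \sqrt{2} \sqrt{Z} 8 = 8 \sqrt{2} \sqrt{Z}$)
$c{\left(\frac{1}{b{\left(-9 \right)} + 107} \right)} - 38680 = 8 \sqrt{2} \sqrt{\frac{1}{\left(-4 + \left(-9\right)^{2} - -9\right) + 107}} - 38680 = 8 \sqrt{2} \sqrt{\frac{1}{\left(-4 + 81 + 9\right) + 107}} - 38680 = 8 \sqrt{2} \sqrt{\frac{1}{86 + 107}} - 38680 = 8 \sqrt{2} \sqrt{\frac{1}{193}} - 38680 = \frac{8 \sqrt{2}}{\sqrt{193}} - 38680 = 8 \sqrt{2} \frac{\sqrt{193}}{193} - 38680 = \frac{8 \sqrt{386}}{193} - 38680 = -38680 + \frac{8 \sqrt{386}}{193}$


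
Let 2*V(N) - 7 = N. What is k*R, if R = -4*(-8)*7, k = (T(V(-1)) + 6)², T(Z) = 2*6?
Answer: 72576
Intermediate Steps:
V(N) = 7/2 + N/2
T(Z) = 12
k = 324 (k = (12 + 6)² = 18² = 324)
R = 224 (R = 32*7 = 224)
k*R = 324*224 = 72576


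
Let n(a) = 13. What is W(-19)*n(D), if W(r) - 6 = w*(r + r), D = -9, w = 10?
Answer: -4862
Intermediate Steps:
W(r) = 6 + 20*r (W(r) = 6 + 10*(r + r) = 6 + 10*(2*r) = 6 + 20*r)
W(-19)*n(D) = (6 + 20*(-19))*13 = (6 - 380)*13 = -374*13 = -4862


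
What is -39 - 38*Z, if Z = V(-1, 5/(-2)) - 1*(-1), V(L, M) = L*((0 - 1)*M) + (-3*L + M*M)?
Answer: -667/2 ≈ -333.50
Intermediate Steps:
V(L, M) = M**2 - 3*L - L*M (V(L, M) = L*(-M) + (-3*L + M**2) = -L*M + (M**2 - 3*L) = M**2 - 3*L - L*M)
Z = 31/4 (Z = ((5/(-2))**2 - 3*(-1) - 1*(-1)*5/(-2)) - 1*(-1) = ((5*(-1/2))**2 + 3 - 1*(-1)*5*(-1/2)) + 1 = ((-5/2)**2 + 3 - 1*(-1)*(-5/2)) + 1 = (25/4 + 3 - 5/2) + 1 = 27/4 + 1 = 31/4 ≈ 7.7500)
-39 - 38*Z = -39 - 38*31/4 = -39 - 589/2 = -667/2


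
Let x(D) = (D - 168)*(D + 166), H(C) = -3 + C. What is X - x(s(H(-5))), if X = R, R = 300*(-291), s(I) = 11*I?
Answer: -67332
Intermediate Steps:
x(D) = (-168 + D)*(166 + D)
R = -87300
X = -87300
X - x(s(H(-5))) = -87300 - (-27888 + (11*(-3 - 5))**2 - 22*(-3 - 5)) = -87300 - (-27888 + (11*(-8))**2 - 22*(-8)) = -87300 - (-27888 + (-88)**2 - 2*(-88)) = -87300 - (-27888 + 7744 + 176) = -87300 - 1*(-19968) = -87300 + 19968 = -67332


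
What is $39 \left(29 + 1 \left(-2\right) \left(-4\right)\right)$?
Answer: $1443$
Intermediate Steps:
$39 \left(29 + 1 \left(-2\right) \left(-4\right)\right) = 39 \left(29 - -8\right) = 39 \left(29 + 8\right) = 39 \cdot 37 = 1443$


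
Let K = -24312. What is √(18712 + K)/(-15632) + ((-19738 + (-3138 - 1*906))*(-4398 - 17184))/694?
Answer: 256631562/347 - 5*I*√14/3908 ≈ 7.3957e+5 - 0.0047872*I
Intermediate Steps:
√(18712 + K)/(-15632) + ((-19738 + (-3138 - 1*906))*(-4398 - 17184))/694 = √(18712 - 24312)/(-15632) + ((-19738 + (-3138 - 1*906))*(-4398 - 17184))/694 = √(-5600)*(-1/15632) + ((-19738 + (-3138 - 906))*(-21582))*(1/694) = (20*I*√14)*(-1/15632) + ((-19738 - 4044)*(-21582))*(1/694) = -5*I*√14/3908 - 23782*(-21582)*(1/694) = -5*I*√14/3908 + 513263124*(1/694) = -5*I*√14/3908 + 256631562/347 = 256631562/347 - 5*I*√14/3908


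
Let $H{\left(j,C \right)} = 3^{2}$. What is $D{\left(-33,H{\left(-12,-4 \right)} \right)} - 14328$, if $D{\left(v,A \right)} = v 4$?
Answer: $-14460$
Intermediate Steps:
$H{\left(j,C \right)} = 9$
$D{\left(v,A \right)} = 4 v$
$D{\left(-33,H{\left(-12,-4 \right)} \right)} - 14328 = 4 \left(-33\right) - 14328 = -132 - 14328 = -14460$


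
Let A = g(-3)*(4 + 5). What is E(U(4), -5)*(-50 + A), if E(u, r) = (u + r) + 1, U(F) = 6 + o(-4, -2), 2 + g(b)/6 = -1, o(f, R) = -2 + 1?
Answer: -212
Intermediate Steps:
o(f, R) = -1
g(b) = -18 (g(b) = -12 + 6*(-1) = -12 - 6 = -18)
U(F) = 5 (U(F) = 6 - 1 = 5)
E(u, r) = 1 + r + u (E(u, r) = (r + u) + 1 = 1 + r + u)
A = -162 (A = -18*(4 + 5) = -18*9 = -162)
E(U(4), -5)*(-50 + A) = (1 - 5 + 5)*(-50 - 162) = 1*(-212) = -212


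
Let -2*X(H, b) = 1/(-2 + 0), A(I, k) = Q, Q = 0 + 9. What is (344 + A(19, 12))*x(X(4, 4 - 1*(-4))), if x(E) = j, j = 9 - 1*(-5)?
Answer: 4942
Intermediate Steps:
j = 14 (j = 9 + 5 = 14)
Q = 9
A(I, k) = 9
X(H, b) = 1/4 (X(H, b) = -1/(2*(-2 + 0)) = -1/2/(-2) = -1/2*(-1/2) = 1/4)
x(E) = 14
(344 + A(19, 12))*x(X(4, 4 - 1*(-4))) = (344 + 9)*14 = 353*14 = 4942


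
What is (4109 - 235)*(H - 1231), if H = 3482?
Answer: 8720374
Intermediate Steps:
(4109 - 235)*(H - 1231) = (4109 - 235)*(3482 - 1231) = 3874*2251 = 8720374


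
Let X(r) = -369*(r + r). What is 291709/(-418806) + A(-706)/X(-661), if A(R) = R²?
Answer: 1230501601/3783353802 ≈ 0.32524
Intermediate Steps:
X(r) = -738*r
291709/(-418806) + A(-706)/X(-661) = 291709/(-418806) + (-706)²/((-738*(-661))) = 291709*(-1/418806) + 498436/487818 = -291709/418806 + 498436*(1/487818) = -291709/418806 + 249218/243909 = 1230501601/3783353802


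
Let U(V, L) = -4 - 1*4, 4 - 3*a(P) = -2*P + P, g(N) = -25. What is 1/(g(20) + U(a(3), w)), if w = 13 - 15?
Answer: -1/33 ≈ -0.030303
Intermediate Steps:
a(P) = 4/3 + P/3 (a(P) = 4/3 - (-2*P + P)/3 = 4/3 - (-1)*P/3 = 4/3 + P/3)
w = -2
U(V, L) = -8 (U(V, L) = -4 - 4 = -8)
1/(g(20) + U(a(3), w)) = 1/(-25 - 8) = 1/(-33) = -1/33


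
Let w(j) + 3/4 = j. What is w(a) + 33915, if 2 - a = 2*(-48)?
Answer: 136049/4 ≈ 34012.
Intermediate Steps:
a = 98 (a = 2 - 2*(-48) = 2 - 1*(-96) = 2 + 96 = 98)
w(j) = -¾ + j
w(a) + 33915 = (-¾ + 98) + 33915 = 389/4 + 33915 = 136049/4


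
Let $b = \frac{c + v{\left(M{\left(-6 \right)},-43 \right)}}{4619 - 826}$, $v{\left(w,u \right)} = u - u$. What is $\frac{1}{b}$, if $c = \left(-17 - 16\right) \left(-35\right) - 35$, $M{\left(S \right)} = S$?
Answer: $\frac{3793}{1120} \approx 3.3866$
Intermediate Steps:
$v{\left(w,u \right)} = 0$
$c = 1120$ ($c = \left(-33\right) \left(-35\right) - 35 = 1155 - 35 = 1120$)
$b = \frac{1120}{3793}$ ($b = \frac{1120 + 0}{4619 - 826} = \frac{1120}{3793} \approx 0.29528$)
$\frac{1}{b} = \frac{1}{\frac{1120}{3793}} = \frac{3793}{1120}$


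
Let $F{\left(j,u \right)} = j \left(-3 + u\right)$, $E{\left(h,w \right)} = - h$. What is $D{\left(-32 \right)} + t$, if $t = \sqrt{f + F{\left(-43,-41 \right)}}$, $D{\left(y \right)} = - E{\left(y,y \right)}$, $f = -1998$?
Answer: $-32 + i \sqrt{106} \approx -32.0 + 10.296 i$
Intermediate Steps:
$D{\left(y \right)} = y$ ($D{\left(y \right)} = - \left(-1\right) y = y$)
$t = i \sqrt{106}$ ($t = \sqrt{-1998 - 43 \left(-3 - 41\right)} = \sqrt{-1998 - -1892} = \sqrt{-1998 + 1892} = \sqrt{-106} = i \sqrt{106} \approx 10.296 i$)
$D{\left(-32 \right)} + t = -32 + i \sqrt{106}$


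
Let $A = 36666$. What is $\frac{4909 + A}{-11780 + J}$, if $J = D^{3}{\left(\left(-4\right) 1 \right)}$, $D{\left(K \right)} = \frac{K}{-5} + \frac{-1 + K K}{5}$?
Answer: $- \frac{5196875}{1465641} \approx -3.5458$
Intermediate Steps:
$D{\left(K \right)} = - \frac{1}{5} - \frac{K}{5} + \frac{K^{2}}{5}$ ($D{\left(K \right)} = K \left(- \frac{1}{5}\right) + \left(-1 + K^{2}\right) \frac{1}{5} = - \frac{K}{5} + \left(- \frac{1}{5} + \frac{K^{2}}{5}\right) = - \frac{1}{5} - \frac{K}{5} + \frac{K^{2}}{5}$)
$J = \frac{6859}{125}$ ($J = \left(- \frac{1}{5} - \frac{\left(-4\right) 1}{5} + \frac{\left(\left(-4\right) 1\right)^{2}}{5}\right)^{3} = \left(- \frac{1}{5} - - \frac{4}{5} + \frac{\left(-4\right)^{2}}{5}\right)^{3} = \left(- \frac{1}{5} + \frac{4}{5} + \frac{1}{5} \cdot 16\right)^{3} = \left(- \frac{1}{5} + \frac{4}{5} + \frac{16}{5}\right)^{3} = \left(\frac{19}{5}\right)^{3} = \frac{6859}{125} \approx 54.872$)
$\frac{4909 + A}{-11780 + J} = \frac{4909 + 36666}{-11780 + \frac{6859}{125}} = \frac{41575}{- \frac{1465641}{125}} = 41575 \left(- \frac{125}{1465641}\right) = - \frac{5196875}{1465641}$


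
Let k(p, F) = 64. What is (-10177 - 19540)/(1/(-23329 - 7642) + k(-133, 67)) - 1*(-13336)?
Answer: 25513493841/1982143 ≈ 12872.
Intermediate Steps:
(-10177 - 19540)/(1/(-23329 - 7642) + k(-133, 67)) - 1*(-13336) = (-10177 - 19540)/(1/(-23329 - 7642) + 64) - 1*(-13336) = -29717/(1/(-30971) + 64) + 13336 = -29717/(-1/30971 + 64) + 13336 = -29717/1982143/30971 + 13336 = -29717*30971/1982143 + 13336 = -920365207/1982143 + 13336 = 25513493841/1982143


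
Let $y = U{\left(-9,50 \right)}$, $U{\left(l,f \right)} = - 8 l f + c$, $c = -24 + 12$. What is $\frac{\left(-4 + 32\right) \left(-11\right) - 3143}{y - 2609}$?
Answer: $- \frac{3451}{979} \approx -3.525$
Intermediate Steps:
$c = -12$
$U{\left(l,f \right)} = -12 - 8 f l$ ($U{\left(l,f \right)} = - 8 l f - 12 = - 8 f l - 12 = -12 - 8 f l$)
$y = 3588$ ($y = -12 - 400 \left(-9\right) = -12 + 3600 = 3588$)
$\frac{\left(-4 + 32\right) \left(-11\right) - 3143}{y - 2609} = \frac{\left(-4 + 32\right) \left(-11\right) - 3143}{3588 - 2609} = \frac{28 \left(-11\right) - 3143}{979} = \left(-308 - 3143\right) \frac{1}{979} = \left(-3451\right) \frac{1}{979} = - \frac{3451}{979}$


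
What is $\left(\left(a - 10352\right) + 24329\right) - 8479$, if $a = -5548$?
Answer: $-50$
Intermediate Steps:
$\left(\left(a - 10352\right) + 24329\right) - 8479 = \left(\left(-5548 - 10352\right) + 24329\right) - 8479 = \left(-15900 + 24329\right) - 8479 = 8429 - 8479 = -50$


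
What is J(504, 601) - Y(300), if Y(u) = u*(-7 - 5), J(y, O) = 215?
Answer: 3815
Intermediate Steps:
Y(u) = -12*u (Y(u) = u*(-12) = -12*u)
J(504, 601) - Y(300) = 215 - (-12)*300 = 215 - 1*(-3600) = 215 + 3600 = 3815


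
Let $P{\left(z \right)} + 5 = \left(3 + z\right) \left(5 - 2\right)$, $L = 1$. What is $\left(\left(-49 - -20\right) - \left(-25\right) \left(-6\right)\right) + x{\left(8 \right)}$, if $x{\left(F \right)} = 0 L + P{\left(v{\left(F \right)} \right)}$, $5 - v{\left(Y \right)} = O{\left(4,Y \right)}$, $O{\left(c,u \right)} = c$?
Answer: $-172$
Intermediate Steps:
$v{\left(Y \right)} = 1$ ($v{\left(Y \right)} = 5 - 4 = 1$)
$P{\left(z \right)} = 4 + 3 z$ ($P{\left(z \right)} = -5 + \left(3 + z\right) \left(5 - 2\right) = -5 + \left(3 + z\right) 3 = -5 + \left(9 + 3 z\right) = 4 + 3 z$)
$x{\left(F \right)} = 7$ ($x{\left(F \right)} = 0 \cdot 1 + \left(4 + 3 \cdot 1\right) = 0 + \left(4 + 3\right) = 0 + 7 = 7$)
$\left(\left(-49 - -20\right) - \left(-25\right) \left(-6\right)\right) + x{\left(8 \right)} = \left(\left(-49 - -20\right) - \left(-25\right) \left(-6\right)\right) + 7 = \left(\left(-49 + 20\right) - 150\right) + 7 = \left(-29 - 150\right) + 7 = -179 + 7 = -172$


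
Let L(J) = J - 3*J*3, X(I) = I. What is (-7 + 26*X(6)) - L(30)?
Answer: 389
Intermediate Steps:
L(J) = -8*J (L(J) = J - 9*J = -8*J)
(-7 + 26*X(6)) - L(30) = (-7 + 26*6) - (-8)*30 = (-7 + 156) - 1*(-240) = 149 + 240 = 389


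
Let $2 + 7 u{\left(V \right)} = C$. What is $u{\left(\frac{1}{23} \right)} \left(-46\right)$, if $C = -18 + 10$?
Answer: $\frac{460}{7} \approx 65.714$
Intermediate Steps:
$C = -8$
$u{\left(V \right)} = - \frac{10}{7}$ ($u{\left(V \right)} = - \frac{2}{7} + \frac{1}{7} \left(-8\right) = - \frac{2}{7} - \frac{8}{7} = - \frac{10}{7}$)
$u{\left(\frac{1}{23} \right)} \left(-46\right) = \left(- \frac{10}{7}\right) \left(-46\right) = \frac{460}{7}$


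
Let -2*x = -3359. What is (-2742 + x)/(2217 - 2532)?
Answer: 425/126 ≈ 3.3730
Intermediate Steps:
x = 3359/2 (x = -1/2*(-3359) = 3359/2 ≈ 1679.5)
(-2742 + x)/(2217 - 2532) = (-2742 + 3359/2)/(2217 - 2532) = -2125/2/(-315) = -2125/2*(-1/315) = 425/126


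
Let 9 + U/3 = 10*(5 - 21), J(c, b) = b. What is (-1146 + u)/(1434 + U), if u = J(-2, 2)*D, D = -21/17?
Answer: -6508/5253 ≈ -1.2389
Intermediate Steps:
D = -21/17 (D = -21*1/17 = -21/17 ≈ -1.2353)
U = -507 (U = -27 + 3*(10*(5 - 21)) = -27 + 3*(10*(-16)) = -27 + 3*(-160) = -27 - 480 = -507)
u = -42/17 (u = 2*(-21/17) = -42/17 ≈ -2.4706)
(-1146 + u)/(1434 + U) = (-1146 - 42/17)/(1434 - 507) = -19524/17/927 = -19524/17*1/927 = -6508/5253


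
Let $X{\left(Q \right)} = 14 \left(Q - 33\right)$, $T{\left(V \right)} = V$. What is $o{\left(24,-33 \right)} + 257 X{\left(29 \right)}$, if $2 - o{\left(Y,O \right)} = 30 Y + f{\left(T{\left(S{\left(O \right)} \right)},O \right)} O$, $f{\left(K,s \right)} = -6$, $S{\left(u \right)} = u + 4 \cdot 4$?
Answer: $-15308$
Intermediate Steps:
$S{\left(u \right)} = 16 + u$ ($S{\left(u \right)} = u + 16 = 16 + u$)
$X{\left(Q \right)} = -462 + 14 Q$ ($X{\left(Q \right)} = 14 \left(-33 + Q\right) = -462 + 14 Q$)
$o{\left(Y,O \right)} = 2 - 30 Y + 6 O$ ($o{\left(Y,O \right)} = 2 - \left(30 Y - 6 O\right) = 2 - \left(- 6 O + 30 Y\right) = 2 + \left(- 30 Y + 6 O\right) = 2 - 30 Y + 6 O$)
$o{\left(24,-33 \right)} + 257 X{\left(29 \right)} = \left(2 - 720 + 6 \left(-33\right)\right) + 257 \left(-462 + 14 \cdot 29\right) = \left(2 - 720 - 198\right) + 257 \left(-462 + 406\right) = -916 + 257 \left(-56\right) = -916 - 14392 = -15308$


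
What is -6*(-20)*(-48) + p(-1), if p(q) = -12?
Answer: -5772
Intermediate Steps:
-6*(-20)*(-48) + p(-1) = -6*(-20)*(-48) - 12 = 120*(-48) - 12 = -5760 - 12 = -5772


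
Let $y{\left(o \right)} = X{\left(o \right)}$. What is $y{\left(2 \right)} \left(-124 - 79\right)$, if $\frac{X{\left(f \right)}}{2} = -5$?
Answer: $2030$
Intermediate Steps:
$X{\left(f \right)} = -10$ ($X{\left(f \right)} = 2 \left(-5\right) = -10$)
$y{\left(o \right)} = -10$
$y{\left(2 \right)} \left(-124 - 79\right) = - 10 \left(-124 - 79\right) = \left(-10\right) \left(-203\right) = 2030$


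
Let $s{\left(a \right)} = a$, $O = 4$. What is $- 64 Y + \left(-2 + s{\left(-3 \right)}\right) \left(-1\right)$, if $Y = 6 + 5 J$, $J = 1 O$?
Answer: $-1659$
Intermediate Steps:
$J = 4$ ($J = 1 \cdot 4 = 4$)
$Y = 26$ ($Y = 6 + 5 \cdot 4 = 6 + 20 = 26$)
$- 64 Y + \left(-2 + s{\left(-3 \right)}\right) \left(-1\right) = \left(-64\right) 26 + \left(-2 - 3\right) \left(-1\right) = -1664 - -5 = -1664 + 5 = -1659$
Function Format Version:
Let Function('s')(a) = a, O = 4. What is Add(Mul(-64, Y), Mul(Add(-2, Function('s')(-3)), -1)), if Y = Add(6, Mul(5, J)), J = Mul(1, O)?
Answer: -1659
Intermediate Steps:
J = 4 (J = Mul(1, 4) = 4)
Y = 26 (Y = Add(6, Mul(5, 4)) = Add(6, 20) = 26)
Add(Mul(-64, Y), Mul(Add(-2, Function('s')(-3)), -1)) = Add(Mul(-64, 26), Mul(Add(-2, -3), -1)) = Add(-1664, Mul(-5, -1)) = Add(-1664, 5) = -1659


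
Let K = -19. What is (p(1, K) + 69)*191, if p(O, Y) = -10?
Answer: 11269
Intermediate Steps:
(p(1, K) + 69)*191 = (-10 + 69)*191 = 59*191 = 11269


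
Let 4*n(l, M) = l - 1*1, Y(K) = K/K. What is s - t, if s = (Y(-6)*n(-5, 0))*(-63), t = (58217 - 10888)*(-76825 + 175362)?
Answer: -9327315157/2 ≈ -4.6637e+9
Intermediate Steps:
Y(K) = 1
n(l, M) = -¼ + l/4 (n(l, M) = (l - 1*1)/4 = (l - 1)/4 = (-1 + l)/4 = -¼ + l/4)
t = 4663657673 (t = 47329*98537 = 4663657673)
s = 189/2 (s = (1*(-¼ + (¼)*(-5)))*(-63) = (1*(-¼ - 5/4))*(-63) = (1*(-3/2))*(-63) = -3/2*(-63) = 189/2 ≈ 94.500)
s - t = 189/2 - 1*4663657673 = 189/2 - 4663657673 = -9327315157/2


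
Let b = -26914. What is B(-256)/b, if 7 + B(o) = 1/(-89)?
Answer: 312/1197673 ≈ 0.00026051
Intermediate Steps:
B(o) = -624/89 (B(o) = -7 + 1/(-89) = -7 - 1/89 = -624/89)
B(-256)/b = -624/89/(-26914) = -624/89*(-1/26914) = 312/1197673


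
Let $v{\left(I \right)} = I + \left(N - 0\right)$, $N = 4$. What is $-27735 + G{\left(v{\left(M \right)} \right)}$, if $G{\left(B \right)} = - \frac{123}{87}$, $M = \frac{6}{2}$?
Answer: $- \frac{804356}{29} \approx -27736.0$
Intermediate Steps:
$M = 3$ ($M = 6 \cdot \frac{1}{2} = 3$)
$v{\left(I \right)} = 4 + I$ ($v{\left(I \right)} = I + \left(4 - 0\right) = I + \left(4 + 0\right) = I + 4 = 4 + I$)
$G{\left(B \right)} = - \frac{41}{29}$ ($G{\left(B \right)} = \left(-123\right) \frac{1}{87} = - \frac{41}{29}$)
$-27735 + G{\left(v{\left(M \right)} \right)} = -27735 - \frac{41}{29} = - \frac{804356}{29}$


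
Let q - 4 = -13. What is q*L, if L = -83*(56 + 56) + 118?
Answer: 82602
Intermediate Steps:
q = -9 (q = 4 - 13 = -9)
L = -9178 (L = -83*112 + 118 = -9296 + 118 = -9178)
q*L = -9*(-9178) = 82602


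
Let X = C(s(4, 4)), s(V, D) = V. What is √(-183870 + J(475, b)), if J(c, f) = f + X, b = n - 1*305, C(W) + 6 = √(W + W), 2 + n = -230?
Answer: √(-184413 + 2*√2) ≈ 429.43*I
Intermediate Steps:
n = -232 (n = -2 - 230 = -232)
C(W) = -6 + √2*√W (C(W) = -6 + √(W + W) = -6 + √(2*W) = -6 + √2*√W)
X = -6 + 2*√2 (X = -6 + √2*√4 = -6 + √2*2 = -6 + 2*√2 ≈ -3.1716)
b = -537 (b = -232 - 1*305 = -232 - 305 = -537)
J(c, f) = -6 + f + 2*√2 (J(c, f) = f + (-6 + 2*√2) = -6 + f + 2*√2)
√(-183870 + J(475, b)) = √(-183870 + (-6 - 537 + 2*√2)) = √(-183870 + (-543 + 2*√2)) = √(-184413 + 2*√2)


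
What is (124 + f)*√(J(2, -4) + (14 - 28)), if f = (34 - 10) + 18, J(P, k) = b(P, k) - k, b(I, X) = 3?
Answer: 166*I*√7 ≈ 439.19*I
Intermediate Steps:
J(P, k) = 3 - k
f = 42 (f = 24 + 18 = 42)
(124 + f)*√(J(2, -4) + (14 - 28)) = (124 + 42)*√((3 - 1*(-4)) + (14 - 28)) = 166*√((3 + 4) - 14) = 166*√(7 - 14) = 166*√(-7) = 166*(I*√7) = 166*I*√7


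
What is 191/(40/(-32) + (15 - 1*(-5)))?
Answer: 764/75 ≈ 10.187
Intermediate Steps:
191/(40/(-32) + (15 - 1*(-5))) = 191/(40*(-1/32) + (15 + 5)) = 191/(-5/4 + 20) = 191/(75/4) = 191*(4/75) = 764/75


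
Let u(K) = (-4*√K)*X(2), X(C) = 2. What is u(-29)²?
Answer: -1856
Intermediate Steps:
u(K) = -8*√K (u(K) = -4*√K*2 = -8*√K)
u(-29)² = (-8*I*√29)² = -1856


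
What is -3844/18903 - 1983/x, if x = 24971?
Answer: -133473173/472026813 ≈ -0.28277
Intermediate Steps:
-3844/18903 - 1983/x = -3844/18903 - 1983/24971 = -133473173/472026813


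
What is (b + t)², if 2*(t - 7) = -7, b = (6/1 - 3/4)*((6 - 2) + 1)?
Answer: 14161/16 ≈ 885.06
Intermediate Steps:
b = 105/4 (b = (6*1 - 3*¼)*(4 + 1) = (6 - ¾)*5 = (21/4)*5 = 105/4 ≈ 26.250)
t = 7/2 (t = 7 + (½)*(-7) = 7 - 7/2 = 7/2 ≈ 3.5000)
(b + t)² = (105/4 + 7/2)² = (119/4)² = 14161/16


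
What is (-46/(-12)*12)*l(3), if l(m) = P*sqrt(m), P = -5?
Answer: -230*sqrt(3) ≈ -398.37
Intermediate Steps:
l(m) = -5*sqrt(m)
(-46/(-12)*12)*l(3) = (-46/(-12)*12)*(-5*sqrt(3)) = (-46*(-1/12)*12)*(-5*sqrt(3)) = ((23/6)*12)*(-5*sqrt(3)) = 46*(-5*sqrt(3)) = -230*sqrt(3)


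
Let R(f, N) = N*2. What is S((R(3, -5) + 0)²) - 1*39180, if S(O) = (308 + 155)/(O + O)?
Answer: -7835537/200 ≈ -39178.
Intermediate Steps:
R(f, N) = 2*N
S(O) = 463/(2*O) (S(O) = 463/((2*O)) = 463*(1/(2*O)) = 463/(2*O))
S((R(3, -5) + 0)²) - 1*39180 = 463/(2*((2*(-5) + 0)²)) - 1*39180 = 463/(2*((-10 + 0)²)) - 39180 = 463/(2*((-10)²)) - 39180 = (463/2)/100 - 39180 = (463/2)*(1/100) - 39180 = 463/200 - 39180 = -7835537/200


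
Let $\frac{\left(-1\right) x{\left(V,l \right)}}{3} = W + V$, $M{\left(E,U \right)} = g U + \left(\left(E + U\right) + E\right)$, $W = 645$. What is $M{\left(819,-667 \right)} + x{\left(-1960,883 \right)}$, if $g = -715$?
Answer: $481821$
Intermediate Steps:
$M{\left(E,U \right)} = - 714 U + 2 E$ ($M{\left(E,U \right)} = - 715 U + \left(\left(E + U\right) + E\right) = - 715 U + \left(U + 2 E\right) = - 714 U + 2 E$)
$x{\left(V,l \right)} = -1935 - 3 V$ ($x{\left(V,l \right)} = - 3 \left(645 + V\right) = -1935 - 3 V$)
$M{\left(819,-667 \right)} + x{\left(-1960,883 \right)} = \left(\left(-714\right) \left(-667\right) + 2 \cdot 819\right) - -3945 = \left(476238 + 1638\right) + \left(-1935 + 5880\right) = 477876 + 3945 = 481821$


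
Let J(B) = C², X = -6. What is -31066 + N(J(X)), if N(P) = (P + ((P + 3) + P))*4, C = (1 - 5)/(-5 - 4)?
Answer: -838394/27 ≈ -31052.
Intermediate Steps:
C = 4/9 (C = -4/(-9) = -4*(-⅑) = 4/9 ≈ 0.44444)
J(B) = 16/81 (J(B) = (4/9)² = 16/81)
N(P) = 12 + 12*P (N(P) = (P + ((3 + P) + P))*4 = (P + (3 + 2*P))*4 = (3 + 3*P)*4 = 12 + 12*P)
-31066 + N(J(X)) = -31066 + (12 + 12*(16/81)) = -31066 + (12 + 64/27) = -31066 + 388/27 = -838394/27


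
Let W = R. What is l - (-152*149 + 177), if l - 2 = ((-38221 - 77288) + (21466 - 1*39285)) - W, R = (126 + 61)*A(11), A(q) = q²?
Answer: -133482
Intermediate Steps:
R = 22627 (R = (126 + 61)*11² = 187*121 = 22627)
W = 22627
l = -155953 (l = 2 + (((-38221 - 77288) + (21466 - 1*39285)) - 1*22627) = 2 + ((-115509 + (21466 - 39285)) - 22627) = 2 + ((-115509 - 17819) - 22627) = 2 + (-133328 - 22627) = 2 - 155955 = -155953)
l - (-152*149 + 177) = -155953 - (-152*149 + 177) = -155953 - (-22648 + 177) = -155953 - 1*(-22471) = -155953 + 22471 = -133482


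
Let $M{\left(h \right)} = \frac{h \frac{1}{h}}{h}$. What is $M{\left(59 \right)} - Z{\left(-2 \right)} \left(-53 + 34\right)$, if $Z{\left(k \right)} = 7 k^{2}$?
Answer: $\frac{31389}{59} \approx 532.02$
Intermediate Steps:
$M{\left(h \right)} = \frac{1}{h}$ ($M{\left(h \right)} = 1 \frac{1}{h} = \frac{1}{h}$)
$M{\left(59 \right)} - Z{\left(-2 \right)} \left(-53 + 34\right) = \frac{1}{59} - 7 \left(-2\right)^{2} \left(-53 + 34\right) = \frac{1}{59} - 7 \cdot 4 \left(-19\right) = \frac{1}{59} - 28 \left(-19\right) = \frac{1}{59} - -532 = \frac{1}{59} + 532 = \frac{31389}{59}$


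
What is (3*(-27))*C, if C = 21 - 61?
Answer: 3240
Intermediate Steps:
C = -40
(3*(-27))*C = (3*(-27))*(-40) = -81*(-40) = 3240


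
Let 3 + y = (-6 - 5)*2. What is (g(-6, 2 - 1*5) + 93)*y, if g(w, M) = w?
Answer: -2175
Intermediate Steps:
y = -25 (y = -3 + (-6 - 5)*2 = -3 - 11*2 = -3 - 22 = -25)
(g(-6, 2 - 1*5) + 93)*y = (-6 + 93)*(-25) = 87*(-25) = -2175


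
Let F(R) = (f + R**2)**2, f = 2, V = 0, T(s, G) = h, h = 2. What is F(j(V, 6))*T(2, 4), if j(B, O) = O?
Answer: 2888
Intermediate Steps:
T(s, G) = 2
F(R) = (2 + R**2)**2
F(j(V, 6))*T(2, 4) = (2 + 6**2)**2*2 = (2 + 36)**2*2 = 38**2*2 = 1444*2 = 2888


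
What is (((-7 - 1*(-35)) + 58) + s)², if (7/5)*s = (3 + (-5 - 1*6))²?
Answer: 850084/49 ≈ 17349.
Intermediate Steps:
s = 320/7 (s = 5*(3 + (-5 - 1*6))²/7 = 5*(3 + (-5 - 6))²/7 = 5*(3 - 11)²/7 = (5/7)*(-8)² = (5/7)*64 = 320/7 ≈ 45.714)
(((-7 - 1*(-35)) + 58) + s)² = (((-7 - 1*(-35)) + 58) + 320/7)² = (((-7 + 35) + 58) + 320/7)² = ((28 + 58) + 320/7)² = (86 + 320/7)² = (922/7)² = 850084/49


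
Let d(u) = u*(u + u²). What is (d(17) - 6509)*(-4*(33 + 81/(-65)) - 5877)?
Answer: 510071127/65 ≈ 7.8472e+6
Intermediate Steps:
(d(17) - 6509)*(-4*(33 + 81/(-65)) - 5877) = (17²*(1 + 17) - 6509)*(-4*(33 + 81/(-65)) - 5877) = (289*18 - 6509)*(-4*(33 + 81*(-1/65)) - 5877) = (5202 - 6509)*(-4*(33 - 81/65) - 5877) = -1307*(-4*2064/65 - 5877) = -1307*(-8256/65 - 5877) = -1307*(-390261/65) = 510071127/65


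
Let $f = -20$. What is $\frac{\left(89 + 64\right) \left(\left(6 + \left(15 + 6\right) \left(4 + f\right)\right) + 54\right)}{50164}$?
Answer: $- \frac{10557}{12541} \approx -0.8418$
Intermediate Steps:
$\frac{\left(89 + 64\right) \left(\left(6 + \left(15 + 6\right) \left(4 + f\right)\right) + 54\right)}{50164} = \frac{\left(89 + 64\right) \left(\left(6 + \left(15 + 6\right) \left(4 - 20\right)\right) + 54\right)}{50164} = 153 \left(\left(6 + 21 \left(-16\right)\right) + 54\right) \frac{1}{50164} = 153 \left(\left(6 - 336\right) + 54\right) \frac{1}{50164} = 153 \left(-330 + 54\right) \frac{1}{50164} = 153 \left(-276\right) \frac{1}{50164} = \left(-42228\right) \frac{1}{50164} = - \frac{10557}{12541}$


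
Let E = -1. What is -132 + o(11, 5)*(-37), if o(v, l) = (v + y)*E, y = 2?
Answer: 349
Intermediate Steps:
o(v, l) = -2 - v (o(v, l) = (v + 2)*(-1) = (2 + v)*(-1) = -2 - v)
-132 + o(11, 5)*(-37) = -132 + (-2 - 1*11)*(-37) = -132 + (-2 - 11)*(-37) = -132 - 13*(-37) = -132 + 481 = 349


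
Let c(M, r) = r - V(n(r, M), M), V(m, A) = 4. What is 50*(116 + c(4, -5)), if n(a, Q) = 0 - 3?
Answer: 5350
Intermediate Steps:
n(a, Q) = -3
c(M, r) = -4 + r (c(M, r) = r - 1*4 = r - 4 = -4 + r)
50*(116 + c(4, -5)) = 50*(116 + (-4 - 5)) = 50*(116 - 9) = 50*107 = 5350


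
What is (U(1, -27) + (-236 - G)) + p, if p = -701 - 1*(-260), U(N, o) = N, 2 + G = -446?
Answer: -228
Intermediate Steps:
G = -448 (G = -2 - 446 = -448)
p = -441 (p = -701 + 260 = -441)
(U(1, -27) + (-236 - G)) + p = (1 + (-236 - 1*(-448))) - 441 = (1 + (-236 + 448)) - 441 = (1 + 212) - 441 = 213 - 441 = -228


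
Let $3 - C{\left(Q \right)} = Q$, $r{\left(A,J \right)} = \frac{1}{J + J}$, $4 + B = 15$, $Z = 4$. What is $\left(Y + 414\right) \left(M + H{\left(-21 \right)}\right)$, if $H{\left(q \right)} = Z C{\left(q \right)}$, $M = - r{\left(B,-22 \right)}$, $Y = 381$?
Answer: $\frac{3358875}{44} \approx 76338.0$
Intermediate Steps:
$B = 11$ ($B = -4 + 15 = 11$)
$r{\left(A,J \right)} = \frac{1}{2 J}$
$C{\left(Q \right)} = 3 - Q$
$M = \frac{1}{44}$ ($M = - \frac{1}{2 \left(-22\right)} = - \frac{-1}{2 \cdot 22} = \left(-1\right) \left(- \frac{1}{44}\right) = \frac{1}{44} \approx 0.022727$)
$H{\left(q \right)} = 12 - 4 q$ ($H{\left(q \right)} = 4 \left(3 - q\right) = 12 - 4 q$)
$\left(Y + 414\right) \left(M + H{\left(-21 \right)}\right) = \left(381 + 414\right) \left(\frac{1}{44} + \left(12 - -84\right)\right) = 795 \left(\frac{1}{44} + \left(12 + 84\right)\right) = 795 \left(\frac{1}{44} + 96\right) = 795 \cdot \frac{4225}{44} = \frac{3358875}{44}$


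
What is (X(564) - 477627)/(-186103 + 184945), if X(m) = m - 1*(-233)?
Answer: 238415/579 ≈ 411.77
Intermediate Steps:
X(m) = 233 + m (X(m) = m + 233 = 233 + m)
(X(564) - 477627)/(-186103 + 184945) = ((233 + 564) - 477627)/(-186103 + 184945) = (797 - 477627)/(-1158) = -476830*(-1/1158) = 238415/579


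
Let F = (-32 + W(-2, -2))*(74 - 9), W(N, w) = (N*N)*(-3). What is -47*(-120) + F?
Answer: 2780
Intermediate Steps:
W(N, w) = -3*N² (W(N, w) = N²*(-3) = -3*N²)
F = -2860 (F = (-32 - 3*(-2)²)*(74 - 9) = (-32 - 3*4)*65 = (-32 - 12)*65 = -44*65 = -2860)
-47*(-120) + F = -47*(-120) - 2860 = 5640 - 2860 = 2780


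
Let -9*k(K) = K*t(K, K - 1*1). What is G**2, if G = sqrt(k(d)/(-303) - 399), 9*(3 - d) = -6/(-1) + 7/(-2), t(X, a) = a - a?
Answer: -399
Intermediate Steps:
t(X, a) = 0
d = 49/18 (d = 3 - (-6/(-1) + 7/(-2))/9 = 3 - (-6*(-1) + 7*(-1/2))/9 = 3 - (6 - 7/2)/9 = 3 - 1/9*5/2 = 3 - 5/18 = 49/18 ≈ 2.7222)
k(K) = 0 (k(K) = -K*0/9 = -1/9*0 = 0)
G = I*sqrt(399) (G = sqrt(0/(-303) - 399) = sqrt(0*(-1/303) - 399) = sqrt(0 - 399) = sqrt(-399) = I*sqrt(399) ≈ 19.975*I)
G**2 = (I*sqrt(399))**2 = -399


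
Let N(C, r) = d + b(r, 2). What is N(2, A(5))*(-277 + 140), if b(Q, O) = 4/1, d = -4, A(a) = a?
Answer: 0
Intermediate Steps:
b(Q, O) = 4 (b(Q, O) = 4*1 = 4)
N(C, r) = 0 (N(C, r) = -4 + 4 = 0)
N(2, A(5))*(-277 + 140) = 0*(-277 + 140) = 0*(-137) = 0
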